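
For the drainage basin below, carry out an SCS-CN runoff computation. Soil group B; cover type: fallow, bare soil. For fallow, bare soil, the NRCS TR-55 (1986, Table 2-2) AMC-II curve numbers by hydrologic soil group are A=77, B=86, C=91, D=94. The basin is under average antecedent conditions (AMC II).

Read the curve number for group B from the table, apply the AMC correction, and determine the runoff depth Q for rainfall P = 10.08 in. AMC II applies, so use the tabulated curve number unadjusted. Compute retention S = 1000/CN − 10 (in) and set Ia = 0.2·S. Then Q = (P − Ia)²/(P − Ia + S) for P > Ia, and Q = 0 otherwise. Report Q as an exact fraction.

Q = 3927007/469775 in ≈ 8.359 in

NRCS table: fallow, bare soil, soil group B → CN(II) = 86
Average conditions: CN = 86 (no AMC adjustment).
Max retention: S = 1000/86 − 10 = 70/43 in (≈ 1.628 in)
Ia = 0.2S: 0.2·1.628 = 0.326 in (exactly 14/43)
Excess rainfall: 10.080 − 0.326 = 9.754 in; P > Ia so Q > 0
Runoff Q = (P−Ia)²/(P−Ia+S) = (9.754)²/(9.754+1.628) = 3927007/469775 ≈ 8.359 in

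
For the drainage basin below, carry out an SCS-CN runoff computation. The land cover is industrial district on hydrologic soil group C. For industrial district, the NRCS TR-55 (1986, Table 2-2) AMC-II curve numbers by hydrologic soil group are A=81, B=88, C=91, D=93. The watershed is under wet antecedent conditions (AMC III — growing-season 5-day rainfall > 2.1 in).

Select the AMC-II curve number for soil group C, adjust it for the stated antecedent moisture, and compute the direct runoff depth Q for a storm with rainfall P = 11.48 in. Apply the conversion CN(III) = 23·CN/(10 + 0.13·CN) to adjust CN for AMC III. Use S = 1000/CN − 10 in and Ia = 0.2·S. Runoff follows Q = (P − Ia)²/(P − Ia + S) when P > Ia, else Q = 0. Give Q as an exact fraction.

NRCS table: industrial district, soil group C → CN(II) = 91
CN(III) from CN(II)=91: (23·91)/(10 + 0.13·91) = 209300/2183 ≈ 95.877
Max retention: S = 1000/(209300/2183) − 10 = 900/2093 in (≈ 0.430 in)
Ia = 0.2S: 0.2·0.430 = 0.086 in (exactly 180/2093)
P − Ia = 11.480 − 0.086 = 596191/52325 ≈ 11.394 in (> 0, runoff occurs)
Runoff Q = (P−Ia)²/(P−Ia+S) = (11.394)²/(11.394+0.430) = 355443708481/32373006575 ≈ 10.980 in

Q = 355443708481/32373006575 in ≈ 10.980 in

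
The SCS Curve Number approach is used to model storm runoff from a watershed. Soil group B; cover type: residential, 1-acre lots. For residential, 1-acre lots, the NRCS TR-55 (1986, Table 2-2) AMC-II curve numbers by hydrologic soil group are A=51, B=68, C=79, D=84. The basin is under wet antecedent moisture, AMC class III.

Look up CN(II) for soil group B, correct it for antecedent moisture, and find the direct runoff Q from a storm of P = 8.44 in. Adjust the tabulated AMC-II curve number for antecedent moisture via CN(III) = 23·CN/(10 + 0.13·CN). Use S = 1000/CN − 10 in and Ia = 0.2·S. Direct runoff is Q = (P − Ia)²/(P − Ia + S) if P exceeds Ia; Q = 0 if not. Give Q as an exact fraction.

NRCS table: residential, 1-acre lots, soil group B → CN(II) = 68
CN(III) from CN(II)=68: (23·68)/(10 + 0.13·68) = 39100/471 ≈ 83.015
Max retention: S = 1000/(39100/471) − 10 = 800/391 in (≈ 2.046 in)
Ia = 0.2·(800/391) = 160/391 in ≈ 0.409 in
P − Ia = 8.440 − 0.409 = 78501/9775 ≈ 8.031 in (> 0, runoff occurs)
Runoff Q = (P−Ia)²/(P−Ia+S) = (8.031)²/(8.031+2.046) = 6162407001/962847275 ≈ 6.400 in

Q = 6162407001/962847275 in ≈ 6.400 in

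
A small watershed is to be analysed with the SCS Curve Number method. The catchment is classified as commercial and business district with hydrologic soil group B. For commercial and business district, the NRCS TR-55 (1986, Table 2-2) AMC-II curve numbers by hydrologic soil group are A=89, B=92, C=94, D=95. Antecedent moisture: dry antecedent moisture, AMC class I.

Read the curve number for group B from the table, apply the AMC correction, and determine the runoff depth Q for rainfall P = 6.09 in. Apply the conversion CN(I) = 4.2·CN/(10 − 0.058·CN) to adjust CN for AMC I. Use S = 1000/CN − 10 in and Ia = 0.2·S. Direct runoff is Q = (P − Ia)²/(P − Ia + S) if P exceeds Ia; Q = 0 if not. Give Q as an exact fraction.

Q = 75156577609/18071300100 in ≈ 4.159 in

NRCS table: commercial and business district, soil group B → CN(II) = 92
CN(I) from CN(II)=92: (4.2·92)/(10 − 0.058·92) = 48300/583 ≈ 82.847
Max retention: S = 1000/(48300/583) − 10 = 1000/483 in (≈ 2.070 in)
Ia = 0.2S: 0.2·2.070 = 0.414 in (exactly 200/483)
Excess rainfall: 6.090 − 0.414 = 5.676 in; P > Ia so Q > 0
Q: (274147/48300)² ÷ (374147/48300) = 75156577609/18071300100 in (≈ 4.159 in)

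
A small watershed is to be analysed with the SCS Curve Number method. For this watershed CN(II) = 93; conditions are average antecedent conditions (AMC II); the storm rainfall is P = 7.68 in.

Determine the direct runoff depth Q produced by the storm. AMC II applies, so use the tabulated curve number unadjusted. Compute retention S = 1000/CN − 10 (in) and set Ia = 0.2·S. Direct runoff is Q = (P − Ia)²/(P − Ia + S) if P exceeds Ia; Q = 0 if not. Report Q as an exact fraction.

Q = 76615009/11192550 in ≈ 6.845 in

AMC II — tabulated CN = 93 applies directly.
Retention S: 1000/CN − 10 with CN=93.000 → S = 70/93 ≈ 0.753 in
Initial abstraction Ia = S/5 = (70/93)/5 = 14/93 ≈ 0.151 in
Since P=7.680 > Ia=0.151: effective rainfall P−Ia = 17506/2325 in
Q = (17506/2325)²/((17506/2325) + 70/93) = (306460036/5405625)/(19256/2325) = 76615009/11192550 in ≈ 6.845 in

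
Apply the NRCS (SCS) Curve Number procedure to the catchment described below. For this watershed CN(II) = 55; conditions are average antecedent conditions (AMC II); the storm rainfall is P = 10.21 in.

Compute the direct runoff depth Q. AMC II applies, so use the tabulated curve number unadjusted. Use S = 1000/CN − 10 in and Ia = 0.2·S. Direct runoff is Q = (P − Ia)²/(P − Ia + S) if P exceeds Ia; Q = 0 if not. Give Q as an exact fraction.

CN(II) = 55; AMC II needs no correction.
S = 1000/55 − 10 = 90/11 in ≈ 8.182 in
Ia = 0.2·(90/11) = 18/11 in ≈ 1.636 in
Excess rainfall: 10.210 − 1.636 = 8.574 in; P > Ia so Q > 0
Q = (9431/1100)²/((9431/1100) + 90/11) = (88943761/1210000)/(18431/1100) = 88943761/20274100 in ≈ 4.387 in

Q = 88943761/20274100 in ≈ 4.387 in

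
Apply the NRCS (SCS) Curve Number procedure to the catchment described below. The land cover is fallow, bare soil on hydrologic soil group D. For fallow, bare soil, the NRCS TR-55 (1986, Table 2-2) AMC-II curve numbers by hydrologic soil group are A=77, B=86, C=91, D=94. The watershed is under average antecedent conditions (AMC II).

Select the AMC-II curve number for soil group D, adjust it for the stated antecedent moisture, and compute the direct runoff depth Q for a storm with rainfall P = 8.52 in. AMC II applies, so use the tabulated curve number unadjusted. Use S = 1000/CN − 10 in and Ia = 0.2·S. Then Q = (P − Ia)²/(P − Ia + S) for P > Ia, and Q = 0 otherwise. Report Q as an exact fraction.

NRCS table: fallow, bare soil, soil group D → CN(II) = 94
AMC II — tabulated CN = 94 applies directly.
S = 1000/94 − 10 = 30/47 in ≈ 0.638 in
Ia = 0.2S: 0.2·0.638 = 0.128 in (exactly 6/47)
Since P=8.520 > Ia=0.128: effective rainfall P−Ia = 9861/1175 in
Runoff Q = (P−Ia)²/(P−Ia+S) = (8.392)²/(8.392+0.638) = 10804369/1385325 ≈ 7.799 in

Q = 10804369/1385325 in ≈ 7.799 in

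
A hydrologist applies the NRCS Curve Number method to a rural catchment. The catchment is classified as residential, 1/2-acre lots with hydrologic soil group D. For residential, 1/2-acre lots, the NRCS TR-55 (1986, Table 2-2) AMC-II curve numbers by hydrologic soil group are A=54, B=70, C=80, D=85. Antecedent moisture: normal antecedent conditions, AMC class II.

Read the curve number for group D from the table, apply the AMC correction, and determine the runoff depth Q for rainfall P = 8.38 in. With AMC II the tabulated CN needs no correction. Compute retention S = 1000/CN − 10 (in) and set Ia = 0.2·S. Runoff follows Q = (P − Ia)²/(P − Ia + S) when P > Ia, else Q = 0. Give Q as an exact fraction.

Q = 46553329/7074550 in ≈ 6.580 in

NRCS table: residential, 1/2-acre lots, soil group D → CN(II) = 85
Average conditions: CN = 85 (no AMC adjustment).
Max retention: S = 1000/85 − 10 = 30/17 in (≈ 1.765 in)
Ia = 0.2S: 0.2·1.765 = 0.353 in (exactly 6/17)
Excess rainfall: 8.380 − 0.353 = 8.027 in; P > Ia so Q > 0
Q: (6823/850)² ÷ (8323/850) = 46553329/7074550 in (≈ 6.580 in)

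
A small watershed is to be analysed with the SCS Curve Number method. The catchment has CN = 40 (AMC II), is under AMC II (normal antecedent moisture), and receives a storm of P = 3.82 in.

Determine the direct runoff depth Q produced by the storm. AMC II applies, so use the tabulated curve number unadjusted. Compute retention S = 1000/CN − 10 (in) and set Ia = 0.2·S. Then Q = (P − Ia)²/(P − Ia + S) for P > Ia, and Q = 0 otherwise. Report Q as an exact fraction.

Q = 1681/39550 in ≈ 0.043 in

Average conditions: CN = 40 (no AMC adjustment).
Retention S: 1000/CN − 10 with CN=40.000 → S = 15 ≈ 15.000 in
Ia = 0.2·15 = 3 in ≈ 3.000 in
Excess rainfall: 3.820 − 3.000 = 0.820 in; P > Ia so Q > 0
Q = (41/50)²/((41/50) + 15) = (1681/2500)/(791/50) = 1681/39550 in ≈ 0.043 in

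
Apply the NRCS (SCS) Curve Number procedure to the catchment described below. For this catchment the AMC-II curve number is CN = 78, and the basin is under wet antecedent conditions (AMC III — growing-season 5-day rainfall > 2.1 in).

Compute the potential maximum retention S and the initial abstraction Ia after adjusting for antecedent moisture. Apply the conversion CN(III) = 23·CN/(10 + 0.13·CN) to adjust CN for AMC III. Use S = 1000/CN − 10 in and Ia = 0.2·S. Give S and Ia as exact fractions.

S = 1100/897 in ≈ 1.226 in; Ia = 220/897 in ≈ 0.245 in

Wet (AMC III): CN(III) = 23·78/(10 + 0.13·78) = 1794/(1007/50) = 89700/1007 ≈ 89.076
Retention S: 1000/CN − 10 with CN=89.076 → S = 1100/897 ≈ 1.226 in
Ia = 0.2S: 0.2·1.226 = 0.245 in (exactly 220/897)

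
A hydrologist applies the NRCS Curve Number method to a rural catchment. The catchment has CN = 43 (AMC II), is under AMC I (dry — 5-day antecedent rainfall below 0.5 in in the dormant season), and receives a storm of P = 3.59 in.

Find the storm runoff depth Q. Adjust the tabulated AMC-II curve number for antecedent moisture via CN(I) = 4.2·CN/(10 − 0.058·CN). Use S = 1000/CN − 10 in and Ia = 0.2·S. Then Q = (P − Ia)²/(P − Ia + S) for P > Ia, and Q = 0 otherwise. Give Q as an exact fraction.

Q = 0 in ≈ 0.000 in

Dry (AMC I): CN(I) = 4.2·43/(10 − 0.058·43) = (903/5)/(3753/500) = 30100/1251 ≈ 24.061
Max retention: S = 1000/(30100/1251) − 10 = 9500/301 in (≈ 31.561 in)
Ia = 0.2·(9500/301) = 1900/301 in ≈ 6.312 in
P = 3.590 ≤ Ia = 6.312 in: entire storm abstracted, Q = 0.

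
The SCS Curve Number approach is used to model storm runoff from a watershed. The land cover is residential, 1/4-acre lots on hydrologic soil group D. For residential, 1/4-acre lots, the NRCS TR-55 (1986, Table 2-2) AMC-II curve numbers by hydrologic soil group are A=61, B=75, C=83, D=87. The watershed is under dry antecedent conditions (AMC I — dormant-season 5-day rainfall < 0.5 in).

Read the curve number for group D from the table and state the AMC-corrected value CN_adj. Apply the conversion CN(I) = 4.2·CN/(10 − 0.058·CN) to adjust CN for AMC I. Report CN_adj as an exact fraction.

NRCS table: residential, 1/4-acre lots, soil group D → CN(II) = 87
Dry (AMC I): CN(I) = 4.2·87/(10 − 0.058·87) = (1827/5)/(2477/500) = 182700/2477 ≈ 73.759

CN_adj = 182700/2477 ≈ 73.759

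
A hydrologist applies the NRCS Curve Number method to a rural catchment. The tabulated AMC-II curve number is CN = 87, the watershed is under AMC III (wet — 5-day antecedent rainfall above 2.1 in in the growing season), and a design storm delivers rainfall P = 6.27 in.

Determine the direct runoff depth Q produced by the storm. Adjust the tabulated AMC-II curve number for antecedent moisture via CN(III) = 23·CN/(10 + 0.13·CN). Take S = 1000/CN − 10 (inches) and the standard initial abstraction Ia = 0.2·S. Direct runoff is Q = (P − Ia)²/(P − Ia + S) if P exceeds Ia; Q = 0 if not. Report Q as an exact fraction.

Q = 1509524305129/271861262700 in ≈ 5.553 in

Adjust CN=87 to AMC III: 23·87/(10 + 0.13·87) → 2001 ÷ (2131/100) = 200100/2131 ≈ 93.900
S = 1000/(200100/2131) − 10 = 1300/2001 in ≈ 0.650 in
Initial abstraction Ia = S/5 = (1300/2001)/5 = 260/2001 ≈ 0.130 in
Excess rainfall: 6.270 − 0.130 = 6.140 in; P > Ia so Q > 0
Runoff Q = (P−Ia)²/(P−Ia+S) = (6.140)²/(6.140+0.650) = 1509524305129/271861262700 ≈ 5.553 in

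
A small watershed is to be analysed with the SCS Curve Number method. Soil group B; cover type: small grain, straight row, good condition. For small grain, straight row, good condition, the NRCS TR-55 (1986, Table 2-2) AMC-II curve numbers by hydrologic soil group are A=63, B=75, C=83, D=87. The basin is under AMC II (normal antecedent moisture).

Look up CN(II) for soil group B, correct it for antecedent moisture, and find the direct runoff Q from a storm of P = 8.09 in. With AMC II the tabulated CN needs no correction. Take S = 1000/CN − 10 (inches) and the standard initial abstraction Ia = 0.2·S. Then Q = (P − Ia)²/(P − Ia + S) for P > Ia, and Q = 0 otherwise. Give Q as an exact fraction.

NRCS table: small grain, straight row, good condition, soil group B → CN(II) = 75
Average conditions: CN = 75 (no AMC adjustment).
Retention S: 1000/CN − 10 with CN=75.000 → S = 10/3 ≈ 3.333 in
Ia = 0.2S: 0.2·3.333 = 0.667 in (exactly 2/3)
P − Ia = 8.090 − 0.667 = 2227/300 ≈ 7.423 in (> 0, runoff occurs)
Runoff Q = (P−Ia)²/(P−Ia+S) = (7.423)²/(7.423+3.333) = 4959529/968100 ≈ 5.123 in

Q = 4959529/968100 in ≈ 5.123 in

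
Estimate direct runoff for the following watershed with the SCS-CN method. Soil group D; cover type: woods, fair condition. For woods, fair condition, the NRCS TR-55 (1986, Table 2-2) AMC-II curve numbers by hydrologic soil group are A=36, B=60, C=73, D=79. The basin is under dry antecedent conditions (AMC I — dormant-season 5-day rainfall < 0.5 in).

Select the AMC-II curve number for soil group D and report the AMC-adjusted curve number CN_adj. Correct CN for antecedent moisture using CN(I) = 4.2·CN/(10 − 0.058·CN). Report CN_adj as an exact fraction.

NRCS table: woods, fair condition, soil group D → CN(II) = 79
Dry (AMC I): CN(I) = 4.2·79/(10 − 0.058·79) = (1659/5)/(2709/500) = 7900/129 ≈ 61.240

CN_adj = 7900/129 ≈ 61.240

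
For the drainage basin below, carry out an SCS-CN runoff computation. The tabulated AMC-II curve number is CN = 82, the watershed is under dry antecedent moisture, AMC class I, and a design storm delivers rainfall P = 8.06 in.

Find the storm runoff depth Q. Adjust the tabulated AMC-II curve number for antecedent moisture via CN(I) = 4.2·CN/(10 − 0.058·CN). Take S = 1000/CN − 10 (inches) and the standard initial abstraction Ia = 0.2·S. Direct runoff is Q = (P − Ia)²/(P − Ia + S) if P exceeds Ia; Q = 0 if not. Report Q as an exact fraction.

Q = 10132636921/2520735350 in ≈ 4.020 in

Dry (AMC I): CN(I) = 4.2·82/(10 − 0.058·82) = (1722/5)/(1311/250) = 28700/437 ≈ 65.675
Retention S: 1000/CN − 10 with CN=65.675 → S = 1500/287 ≈ 5.226 in
Initial abstraction Ia = S/5 = (1500/287)/5 = 300/287 ≈ 1.045 in
Excess rainfall: 8.060 − 1.045 = 7.015 in; P > Ia so Q > 0
Q: (100661/14350)² ÷ (175661/14350) = 10132636921/2520735350 in (≈ 4.020 in)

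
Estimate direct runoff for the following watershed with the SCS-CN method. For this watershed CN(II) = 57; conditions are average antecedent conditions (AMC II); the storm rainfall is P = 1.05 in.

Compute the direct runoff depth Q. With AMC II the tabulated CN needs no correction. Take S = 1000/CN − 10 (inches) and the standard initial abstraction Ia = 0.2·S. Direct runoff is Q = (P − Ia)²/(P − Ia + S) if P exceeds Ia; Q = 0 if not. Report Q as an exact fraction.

Q = 0 in ≈ 0.000 in

CN(II) = 57; AMC II needs no correction.
S = 1000/57 − 10 = 430/57 in ≈ 7.544 in
Ia = 0.2·(430/57) = 86/57 in ≈ 1.509 in
P = 1.050 ≤ Ia = 1.509 in: entire storm abstracted, Q = 0.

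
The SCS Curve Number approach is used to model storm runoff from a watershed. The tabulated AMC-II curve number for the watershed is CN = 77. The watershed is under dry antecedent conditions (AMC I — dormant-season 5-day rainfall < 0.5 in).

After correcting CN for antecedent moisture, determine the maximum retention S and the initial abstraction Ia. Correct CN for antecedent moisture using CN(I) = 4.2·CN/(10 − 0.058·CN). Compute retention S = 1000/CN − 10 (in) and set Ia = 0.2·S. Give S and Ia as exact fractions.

Adjust CN=77 to AMC I: 4.2·77/(10 − 0.058·77) → (1617/5) ÷ (2767/500) = 161700/2767 ≈ 58.439
Retention S: 1000/CN − 10 with CN=58.439 → S = 11500/1617 ≈ 7.112 in
Ia = 0.2S: 0.2·7.112 = 1.422 in (exactly 2300/1617)

S = 11500/1617 in ≈ 7.112 in; Ia = 2300/1617 in ≈ 1.422 in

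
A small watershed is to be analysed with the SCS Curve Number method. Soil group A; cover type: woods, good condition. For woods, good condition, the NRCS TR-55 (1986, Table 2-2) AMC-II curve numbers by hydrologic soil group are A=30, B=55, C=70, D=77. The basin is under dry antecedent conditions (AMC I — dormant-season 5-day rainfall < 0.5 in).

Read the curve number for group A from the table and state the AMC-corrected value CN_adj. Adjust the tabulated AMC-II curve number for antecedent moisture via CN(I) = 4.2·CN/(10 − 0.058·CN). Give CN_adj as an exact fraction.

CN_adj = 900/59 ≈ 15.254

NRCS table: woods, good condition, soil group A → CN(II) = 30
Adjust CN=30 to AMC I: 4.2·30/(10 − 0.058·30) → 126 ÷ (413/50) = 900/59 ≈ 15.254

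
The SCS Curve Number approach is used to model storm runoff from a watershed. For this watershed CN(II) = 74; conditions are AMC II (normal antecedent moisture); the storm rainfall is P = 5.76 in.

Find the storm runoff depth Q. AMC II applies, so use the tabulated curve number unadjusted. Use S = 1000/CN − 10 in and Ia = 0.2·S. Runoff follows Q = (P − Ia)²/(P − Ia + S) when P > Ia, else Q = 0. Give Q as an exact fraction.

AMC II — tabulated CN = 74 applies directly.
Max retention: S = 1000/74 − 10 = 130/37 in (≈ 3.514 in)
Ia = 0.2·(130/37) = 26/37 in ≈ 0.703 in
Excess rainfall: 5.760 − 0.703 = 5.057 in; P > Ia so Q > 0
Q: (4678/925)² ÷ (7928/925) = 5470921/1833350 in (≈ 2.984 in)

Q = 5470921/1833350 in ≈ 2.984 in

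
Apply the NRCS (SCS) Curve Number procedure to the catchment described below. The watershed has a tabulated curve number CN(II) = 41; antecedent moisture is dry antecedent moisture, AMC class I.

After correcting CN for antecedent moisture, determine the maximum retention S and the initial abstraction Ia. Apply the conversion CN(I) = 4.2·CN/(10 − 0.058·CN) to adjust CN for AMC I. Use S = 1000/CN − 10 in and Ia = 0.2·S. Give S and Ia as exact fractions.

Adjust CN=41 to AMC I: 4.2·41/(10 − 0.058·41) → (861/5) ÷ (3811/500) = 86100/3811 ≈ 22.592
Retention S: 1000/CN − 10 with CN=22.592 → S = 29500/861 ≈ 34.262 in
Ia = 0.2S: 0.2·34.262 = 6.852 in (exactly 5900/861)

S = 29500/861 in ≈ 34.262 in; Ia = 5900/861 in ≈ 6.852 in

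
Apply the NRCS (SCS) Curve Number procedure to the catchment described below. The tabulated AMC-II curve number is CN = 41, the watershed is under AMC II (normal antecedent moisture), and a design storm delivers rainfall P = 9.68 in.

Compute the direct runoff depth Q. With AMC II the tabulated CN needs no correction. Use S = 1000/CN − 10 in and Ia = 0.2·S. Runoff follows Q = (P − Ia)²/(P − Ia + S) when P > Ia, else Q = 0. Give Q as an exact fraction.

Average conditions: CN = 41 (no AMC adjustment).
S = 1000/41 − 10 = 590/41 in ≈ 14.390 in
Initial abstraction Ia = S/5 = (590/41)/5 = 118/41 ≈ 2.878 in
Excess rainfall: 9.680 − 2.878 = 6.802 in; P > Ia so Q > 0
Q: (6972/1025)² ÷ (21722/1025) = 24304392/11132525 in (≈ 2.183 in)

Q = 24304392/11132525 in ≈ 2.183 in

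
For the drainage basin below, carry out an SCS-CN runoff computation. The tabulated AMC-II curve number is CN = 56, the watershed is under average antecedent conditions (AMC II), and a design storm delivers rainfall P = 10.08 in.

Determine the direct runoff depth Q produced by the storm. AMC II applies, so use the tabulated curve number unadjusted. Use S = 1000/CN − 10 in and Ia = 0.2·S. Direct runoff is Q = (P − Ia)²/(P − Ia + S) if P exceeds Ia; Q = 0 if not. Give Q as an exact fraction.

CN(II) = 56; AMC II needs no correction.
Retention S: 1000/CN − 10 with CN=56.000 → S = 55/7 ≈ 7.857 in
Ia = 0.2·(55/7) = 11/7 in ≈ 1.571 in
Excess rainfall: 10.080 − 1.571 = 8.509 in; P > Ia so Q > 0
Runoff Q = (P−Ia)²/(P−Ia+S) = (8.509)²/(8.509+7.857) = 2217121/501200 ≈ 4.424 in

Q = 2217121/501200 in ≈ 4.424 in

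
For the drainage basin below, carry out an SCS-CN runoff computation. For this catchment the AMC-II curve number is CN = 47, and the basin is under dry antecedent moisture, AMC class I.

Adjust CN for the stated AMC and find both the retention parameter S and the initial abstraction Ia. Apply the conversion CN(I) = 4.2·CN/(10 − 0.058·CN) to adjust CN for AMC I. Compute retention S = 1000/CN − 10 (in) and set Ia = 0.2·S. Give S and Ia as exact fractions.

S = 26500/987 in ≈ 26.849 in; Ia = 5300/987 in ≈ 5.370 in

Dry (AMC I): CN(I) = 4.2·47/(10 − 0.058·47) = (987/5)/(3637/500) = 98700/3637 ≈ 27.138
S = 1000/(98700/3637) − 10 = 26500/987 in ≈ 26.849 in
Ia = 0.2S: 0.2·26.849 = 5.370 in (exactly 5300/987)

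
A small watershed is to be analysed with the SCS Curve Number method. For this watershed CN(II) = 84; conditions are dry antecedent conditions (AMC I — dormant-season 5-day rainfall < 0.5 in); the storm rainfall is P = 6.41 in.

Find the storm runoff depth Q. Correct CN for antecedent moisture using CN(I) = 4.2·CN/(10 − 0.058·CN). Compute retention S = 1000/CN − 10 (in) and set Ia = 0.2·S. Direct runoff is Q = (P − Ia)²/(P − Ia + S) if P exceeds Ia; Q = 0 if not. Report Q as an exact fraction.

Adjust CN=84 to AMC I: 4.2·84/(10 − 0.058·84) → (1764/5) ÷ (641/125) = 44100/641 ≈ 68.799
Max retention: S = 1000/(44100/641) − 10 = 2000/441 in (≈ 4.535 in)
Ia = 0.2S: 0.2·4.535 = 0.907 in (exactly 400/441)
Since P=6.410 > Ia=0.907: effective rainfall P−Ia = 242681/44100 in
Q: (242681/44100)² ÷ (442681/44100) = 58894067761/19522232100 in (≈ 3.017 in)

Q = 58894067761/19522232100 in ≈ 3.017 in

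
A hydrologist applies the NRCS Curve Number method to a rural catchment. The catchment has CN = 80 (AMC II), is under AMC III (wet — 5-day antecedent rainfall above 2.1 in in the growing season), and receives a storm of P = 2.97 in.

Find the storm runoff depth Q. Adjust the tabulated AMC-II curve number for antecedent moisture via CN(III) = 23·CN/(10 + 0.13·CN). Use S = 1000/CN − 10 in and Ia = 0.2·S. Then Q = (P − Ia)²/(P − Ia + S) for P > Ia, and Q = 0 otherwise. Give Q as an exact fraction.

Q = 40081561/20311300 in ≈ 1.973 in

Adjust CN=80 to AMC III: 23·80/(10 + 0.13·80) → 1840 ÷ (102/5) = 4600/51 ≈ 90.196
Retention S: 1000/CN − 10 with CN=90.196 → S = 25/23 ≈ 1.087 in
Ia = 0.2·(25/23) = 5/23 in ≈ 0.217 in
P − Ia = 2.970 − 0.217 = 6331/2300 ≈ 2.753 in (> 0, runoff occurs)
Q: (6331/2300)² ÷ (8831/2300) = 40081561/20311300 in (≈ 1.973 in)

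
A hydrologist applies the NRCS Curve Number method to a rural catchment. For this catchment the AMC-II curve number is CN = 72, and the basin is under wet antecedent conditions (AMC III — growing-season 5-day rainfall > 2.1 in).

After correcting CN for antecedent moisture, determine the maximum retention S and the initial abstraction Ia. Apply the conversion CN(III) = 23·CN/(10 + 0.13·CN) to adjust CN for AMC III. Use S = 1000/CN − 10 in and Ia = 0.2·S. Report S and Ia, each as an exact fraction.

S = 350/207 in ≈ 1.691 in; Ia = 70/207 in ≈ 0.338 in

Wet (AMC III): CN(III) = 23·72/(10 + 0.13·72) = 1656/(484/25) = 10350/121 ≈ 85.537
Max retention: S = 1000/(10350/121) − 10 = 350/207 in (≈ 1.691 in)
Ia = 0.2S: 0.2·1.691 = 0.338 in (exactly 70/207)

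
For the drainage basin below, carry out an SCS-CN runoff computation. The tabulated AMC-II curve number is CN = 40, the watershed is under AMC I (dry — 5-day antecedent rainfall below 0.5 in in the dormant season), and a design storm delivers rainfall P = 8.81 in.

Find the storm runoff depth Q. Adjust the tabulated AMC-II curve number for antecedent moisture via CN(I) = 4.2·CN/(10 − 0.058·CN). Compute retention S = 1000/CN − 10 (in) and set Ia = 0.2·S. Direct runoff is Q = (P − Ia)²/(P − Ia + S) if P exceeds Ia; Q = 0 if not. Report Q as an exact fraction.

Dry (AMC I): CN(I) = 4.2·40/(10 − 0.058·40) = 168/(192/25) = 175/8 ≈ 21.875
Retention S: 1000/CN − 10 with CN=21.875 → S = 250/7 ≈ 35.714 in
Ia = 0.2·(250/7) = 50/7 in ≈ 7.143 in
P − Ia = 8.810 − 7.143 = 1167/700 ≈ 1.667 in (> 0, runoff occurs)
Q = (1167/700)²/((1167/700) + 250/7) = (1361889/490000)/(26167/700) = 1361889/18316900 in ≈ 0.074 in

Q = 1361889/18316900 in ≈ 0.074 in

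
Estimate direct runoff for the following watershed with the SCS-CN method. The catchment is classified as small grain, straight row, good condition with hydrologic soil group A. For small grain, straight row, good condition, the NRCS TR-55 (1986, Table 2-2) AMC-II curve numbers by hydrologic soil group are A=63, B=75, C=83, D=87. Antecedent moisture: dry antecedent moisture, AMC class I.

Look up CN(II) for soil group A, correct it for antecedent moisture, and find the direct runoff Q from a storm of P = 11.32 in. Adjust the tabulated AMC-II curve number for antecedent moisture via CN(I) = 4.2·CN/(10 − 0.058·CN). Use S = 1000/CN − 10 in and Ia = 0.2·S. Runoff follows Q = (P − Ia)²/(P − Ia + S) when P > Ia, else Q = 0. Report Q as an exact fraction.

Q = 79472684281/24621327675 in ≈ 3.228 in

NRCS table: small grain, straight row, good condition, soil group A → CN(II) = 63
Dry (AMC I): CN(I) = 4.2·63/(10 − 0.058·63) = (1323/5)/(3173/500) = 132300/3173 ≈ 41.696
Retention S: 1000/CN − 10 with CN=41.696 → S = 18500/1323 ≈ 13.983 in
Ia = 0.2·(18500/1323) = 3700/1323 in ≈ 2.797 in
Since P=11.320 > Ia=2.797: effective rainfall P−Ia = 281909/33075 in
Q: (281909/33075)² ÷ (744409/33075) = 79472684281/24621327675 in (≈ 3.228 in)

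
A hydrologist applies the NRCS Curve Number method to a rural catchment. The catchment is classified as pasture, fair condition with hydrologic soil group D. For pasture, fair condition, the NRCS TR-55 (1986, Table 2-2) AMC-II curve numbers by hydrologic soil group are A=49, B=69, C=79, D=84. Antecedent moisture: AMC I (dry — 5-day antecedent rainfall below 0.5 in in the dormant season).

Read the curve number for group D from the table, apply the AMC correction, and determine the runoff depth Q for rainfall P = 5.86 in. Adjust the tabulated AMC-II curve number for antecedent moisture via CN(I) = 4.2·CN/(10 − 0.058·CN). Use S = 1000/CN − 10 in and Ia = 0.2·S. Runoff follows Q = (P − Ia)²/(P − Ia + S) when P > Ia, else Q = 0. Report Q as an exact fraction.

Q = 11927479369/4613146650 in ≈ 2.586 in

NRCS table: pasture, fair condition, soil group D → CN(II) = 84
CN(I) from CN(II)=84: (4.2·84)/(10 − 0.058·84) = 44100/641 ≈ 68.799
Retention S: 1000/CN − 10 with CN=68.799 → S = 2000/441 ≈ 4.535 in
Ia = 0.2S: 0.2·4.535 = 0.907 in (exactly 400/441)
P − Ia = 5.860 − 0.907 = 109213/22050 ≈ 4.953 in (> 0, runoff occurs)
Q = (109213/22050)²/((109213/22050) + 2000/441) = (11927479369/486202500)/(209213/22050) = 11927479369/4613146650 in ≈ 2.586 in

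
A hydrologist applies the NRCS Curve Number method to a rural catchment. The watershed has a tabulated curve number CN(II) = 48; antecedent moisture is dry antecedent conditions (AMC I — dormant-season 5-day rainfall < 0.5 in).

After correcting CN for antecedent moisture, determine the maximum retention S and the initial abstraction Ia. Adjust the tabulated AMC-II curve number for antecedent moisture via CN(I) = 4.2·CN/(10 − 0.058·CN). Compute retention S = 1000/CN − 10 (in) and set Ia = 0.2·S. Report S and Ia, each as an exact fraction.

CN(I) from CN(II)=48: (4.2·48)/(10 − 0.058·48) = 12600/451 ≈ 27.938
Max retention: S = 1000/(12600/451) − 10 = 1625/63 in (≈ 25.794 in)
Initial abstraction Ia = S/5 = (1625/63)/5 = 325/63 ≈ 5.159 in

S = 1625/63 in ≈ 25.794 in; Ia = 325/63 in ≈ 5.159 in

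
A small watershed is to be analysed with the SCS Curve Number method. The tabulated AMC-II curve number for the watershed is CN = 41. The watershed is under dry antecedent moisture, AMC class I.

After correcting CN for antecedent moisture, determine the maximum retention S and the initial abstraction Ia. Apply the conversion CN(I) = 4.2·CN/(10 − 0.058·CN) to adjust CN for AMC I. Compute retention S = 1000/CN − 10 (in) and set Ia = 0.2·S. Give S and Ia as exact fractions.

Adjust CN=41 to AMC I: 4.2·41/(10 − 0.058·41) → (861/5) ÷ (3811/500) = 86100/3811 ≈ 22.592
S = 1000/(86100/3811) − 10 = 29500/861 in ≈ 34.262 in
Initial abstraction Ia = S/5 = (29500/861)/5 = 5900/861 ≈ 6.852 in

S = 29500/861 in ≈ 34.262 in; Ia = 5900/861 in ≈ 6.852 in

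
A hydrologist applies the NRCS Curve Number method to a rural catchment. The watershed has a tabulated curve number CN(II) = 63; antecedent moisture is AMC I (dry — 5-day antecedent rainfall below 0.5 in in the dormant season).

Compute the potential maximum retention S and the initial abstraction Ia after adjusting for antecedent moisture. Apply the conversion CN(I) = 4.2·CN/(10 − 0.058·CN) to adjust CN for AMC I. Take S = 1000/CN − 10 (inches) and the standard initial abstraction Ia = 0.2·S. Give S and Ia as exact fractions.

Adjust CN=63 to AMC I: 4.2·63/(10 − 0.058·63) → (1323/5) ÷ (3173/500) = 132300/3173 ≈ 41.696
S = 1000/(132300/3173) − 10 = 18500/1323 in ≈ 13.983 in
Ia = 0.2·(18500/1323) = 3700/1323 in ≈ 2.797 in

S = 18500/1323 in ≈ 13.983 in; Ia = 3700/1323 in ≈ 2.797 in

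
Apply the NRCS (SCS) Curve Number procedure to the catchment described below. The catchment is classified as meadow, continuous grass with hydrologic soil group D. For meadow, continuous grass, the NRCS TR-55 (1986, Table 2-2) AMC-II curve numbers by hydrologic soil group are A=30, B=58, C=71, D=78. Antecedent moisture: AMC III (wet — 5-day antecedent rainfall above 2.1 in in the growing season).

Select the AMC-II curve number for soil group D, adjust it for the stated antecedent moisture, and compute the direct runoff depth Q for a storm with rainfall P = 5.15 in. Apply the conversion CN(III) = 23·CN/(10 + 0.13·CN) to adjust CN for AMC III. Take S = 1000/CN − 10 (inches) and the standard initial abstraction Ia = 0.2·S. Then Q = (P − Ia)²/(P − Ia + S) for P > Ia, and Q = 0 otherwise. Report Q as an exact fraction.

NRCS table: meadow, continuous grass, soil group D → CN(II) = 78
CN(III) from CN(II)=78: (23·78)/(10 + 0.13·78) = 89700/1007 ≈ 89.076
S = 1000/(89700/1007) − 10 = 1100/897 in ≈ 1.226 in
Ia = 0.2S: 0.2·1.226 = 0.245 in (exactly 220/897)
P − Ia = 5.150 − 0.245 = 87991/17940 ≈ 4.905 in (> 0, runoff occurs)
Runoff Q = (P−Ia)²/(P−Ia+S) = (4.905)²/(4.905+1.226) = 7742416081/1973238540 ≈ 3.924 in

Q = 7742416081/1973238540 in ≈ 3.924 in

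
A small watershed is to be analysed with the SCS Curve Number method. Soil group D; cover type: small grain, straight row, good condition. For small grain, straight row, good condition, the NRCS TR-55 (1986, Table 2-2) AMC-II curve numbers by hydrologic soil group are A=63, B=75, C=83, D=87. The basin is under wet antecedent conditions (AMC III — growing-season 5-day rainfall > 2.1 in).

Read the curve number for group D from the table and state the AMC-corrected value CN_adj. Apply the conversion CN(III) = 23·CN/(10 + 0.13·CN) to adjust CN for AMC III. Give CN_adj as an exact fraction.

NRCS table: small grain, straight row, good condition, soil group D → CN(II) = 87
Wet (AMC III): CN(III) = 23·87/(10 + 0.13·87) = 2001/(2131/100) = 200100/2131 ≈ 93.900

CN_adj = 200100/2131 ≈ 93.900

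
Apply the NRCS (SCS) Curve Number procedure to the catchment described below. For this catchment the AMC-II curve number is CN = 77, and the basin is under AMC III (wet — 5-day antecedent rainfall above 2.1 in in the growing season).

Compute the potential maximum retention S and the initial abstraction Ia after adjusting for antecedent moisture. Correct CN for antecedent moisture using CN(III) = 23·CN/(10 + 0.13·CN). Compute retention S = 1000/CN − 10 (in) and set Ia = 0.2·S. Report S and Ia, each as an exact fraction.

S = 100/77 in ≈ 1.299 in; Ia = 20/77 in ≈ 0.260 in

Adjust CN=77 to AMC III: 23·77/(10 + 0.13·77) → 1771 ÷ (2001/100) = 7700/87 ≈ 88.506
Retention S: 1000/CN − 10 with CN=88.506 → S = 100/77 ≈ 1.299 in
Initial abstraction Ia = S/5 = (100/77)/5 = 20/77 ≈ 0.260 in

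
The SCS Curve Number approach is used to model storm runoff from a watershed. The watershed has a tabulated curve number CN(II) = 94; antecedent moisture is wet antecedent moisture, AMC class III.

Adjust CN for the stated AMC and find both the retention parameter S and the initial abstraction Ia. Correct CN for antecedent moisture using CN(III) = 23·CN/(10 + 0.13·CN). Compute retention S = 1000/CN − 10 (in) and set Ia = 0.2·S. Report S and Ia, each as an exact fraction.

S = 300/1081 in ≈ 0.278 in; Ia = 60/1081 in ≈ 0.056 in

Wet (AMC III): CN(III) = 23·94/(10 + 0.13·94) = 2162/(1111/50) = 108100/1111 ≈ 97.300
Retention S: 1000/CN − 10 with CN=97.300 → S = 300/1081 ≈ 0.278 in
Initial abstraction Ia = S/5 = (300/1081)/5 = 60/1081 ≈ 0.056 in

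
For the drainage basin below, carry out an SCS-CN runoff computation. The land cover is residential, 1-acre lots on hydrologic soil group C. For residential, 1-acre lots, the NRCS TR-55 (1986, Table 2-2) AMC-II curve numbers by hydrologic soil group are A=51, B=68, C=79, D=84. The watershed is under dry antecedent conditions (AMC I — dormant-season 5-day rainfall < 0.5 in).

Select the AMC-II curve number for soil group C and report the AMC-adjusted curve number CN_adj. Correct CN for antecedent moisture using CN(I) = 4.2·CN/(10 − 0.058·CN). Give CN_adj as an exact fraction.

NRCS table: residential, 1-acre lots, soil group C → CN(II) = 79
CN(I) from CN(II)=79: (4.2·79)/(10 − 0.058·79) = 7900/129 ≈ 61.240

CN_adj = 7900/129 ≈ 61.240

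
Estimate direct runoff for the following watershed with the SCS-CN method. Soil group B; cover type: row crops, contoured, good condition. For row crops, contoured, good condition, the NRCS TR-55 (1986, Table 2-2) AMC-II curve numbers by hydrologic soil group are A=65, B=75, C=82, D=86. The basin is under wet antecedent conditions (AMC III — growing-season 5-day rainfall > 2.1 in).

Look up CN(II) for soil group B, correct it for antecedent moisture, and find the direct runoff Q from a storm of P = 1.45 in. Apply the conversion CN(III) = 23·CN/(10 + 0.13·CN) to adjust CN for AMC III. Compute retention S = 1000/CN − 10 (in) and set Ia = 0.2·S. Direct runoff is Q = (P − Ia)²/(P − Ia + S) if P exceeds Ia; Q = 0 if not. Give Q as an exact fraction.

Q = 2563201/4969380 in ≈ 0.516 in

NRCS table: row crops, contoured, good condition, soil group B → CN(II) = 75
Wet (AMC III): CN(III) = 23·75/(10 + 0.13·75) = 1725/(79/4) = 6900/79 ≈ 87.342
Max retention: S = 1000/(6900/79) − 10 = 100/69 in (≈ 1.449 in)
Initial abstraction Ia = S/5 = (100/69)/5 = 20/69 ≈ 0.290 in
Since P=1.450 > Ia=0.290: effective rainfall P−Ia = 1601/1380 in
Q: (1601/1380)² ÷ (3601/1380) = 2563201/4969380 in (≈ 0.516 in)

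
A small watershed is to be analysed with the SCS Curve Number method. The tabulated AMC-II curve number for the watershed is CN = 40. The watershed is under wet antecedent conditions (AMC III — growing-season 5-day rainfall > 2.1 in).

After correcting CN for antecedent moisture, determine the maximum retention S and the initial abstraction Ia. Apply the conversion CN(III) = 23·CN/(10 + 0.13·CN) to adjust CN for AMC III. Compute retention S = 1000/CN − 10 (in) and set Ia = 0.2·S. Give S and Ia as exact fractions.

Wet (AMC III): CN(III) = 23·40/(10 + 0.13·40) = 920/(76/5) = 1150/19 ≈ 60.526
Retention S: 1000/CN − 10 with CN=60.526 → S = 150/23 ≈ 6.522 in
Ia = 0.2·(150/23) = 30/23 in ≈ 1.304 in

S = 150/23 in ≈ 6.522 in; Ia = 30/23 in ≈ 1.304 in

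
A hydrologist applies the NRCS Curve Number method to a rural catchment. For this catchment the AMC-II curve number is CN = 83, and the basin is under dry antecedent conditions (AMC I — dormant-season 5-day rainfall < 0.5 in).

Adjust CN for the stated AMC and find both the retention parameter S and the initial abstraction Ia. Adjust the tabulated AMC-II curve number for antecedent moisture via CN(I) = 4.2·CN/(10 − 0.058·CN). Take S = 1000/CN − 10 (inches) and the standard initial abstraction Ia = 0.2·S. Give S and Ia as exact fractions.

CN(I) from CN(II)=83: (4.2·83)/(10 − 0.058·83) = 174300/2593 ≈ 67.219
Retention S: 1000/CN − 10 with CN=67.219 → S = 8500/1743 ≈ 4.877 in
Ia = 0.2S: 0.2·4.877 = 0.975 in (exactly 1700/1743)

S = 8500/1743 in ≈ 4.877 in; Ia = 1700/1743 in ≈ 0.975 in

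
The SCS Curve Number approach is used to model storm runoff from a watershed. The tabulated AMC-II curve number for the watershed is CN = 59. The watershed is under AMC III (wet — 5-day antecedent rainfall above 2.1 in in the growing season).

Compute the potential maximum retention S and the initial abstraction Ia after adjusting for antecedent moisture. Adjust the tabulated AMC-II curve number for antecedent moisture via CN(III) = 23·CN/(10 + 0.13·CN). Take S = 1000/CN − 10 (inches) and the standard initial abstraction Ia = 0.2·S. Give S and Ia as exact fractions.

S = 4100/1357 in ≈ 3.021 in; Ia = 820/1357 in ≈ 0.604 in

Adjust CN=59 to AMC III: 23·59/(10 + 0.13·59) → 1357 ÷ (1767/100) = 135700/1767 ≈ 76.797
Max retention: S = 1000/(135700/1767) − 10 = 4100/1357 in (≈ 3.021 in)
Ia = 0.2S: 0.2·3.021 = 0.604 in (exactly 820/1357)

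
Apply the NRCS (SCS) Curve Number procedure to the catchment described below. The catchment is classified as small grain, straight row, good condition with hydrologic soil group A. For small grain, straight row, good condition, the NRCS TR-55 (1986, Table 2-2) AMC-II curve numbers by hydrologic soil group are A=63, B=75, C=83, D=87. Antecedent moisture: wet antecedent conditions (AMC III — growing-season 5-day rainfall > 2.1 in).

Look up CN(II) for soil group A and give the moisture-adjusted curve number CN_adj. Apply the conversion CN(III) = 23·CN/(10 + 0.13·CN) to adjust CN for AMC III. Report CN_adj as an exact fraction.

NRCS table: small grain, straight row, good condition, soil group A → CN(II) = 63
Wet (AMC III): CN(III) = 23·63/(10 + 0.13·63) = 1449/(1819/100) = 144900/1819 ≈ 79.659

CN_adj = 144900/1819 ≈ 79.659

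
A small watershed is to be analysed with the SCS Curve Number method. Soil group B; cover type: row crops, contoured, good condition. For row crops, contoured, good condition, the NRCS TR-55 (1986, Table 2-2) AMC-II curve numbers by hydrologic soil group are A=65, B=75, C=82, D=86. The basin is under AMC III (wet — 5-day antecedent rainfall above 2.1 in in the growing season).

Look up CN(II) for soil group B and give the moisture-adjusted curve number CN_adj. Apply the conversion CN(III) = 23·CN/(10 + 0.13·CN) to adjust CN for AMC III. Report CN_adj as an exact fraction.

NRCS table: row crops, contoured, good condition, soil group B → CN(II) = 75
Adjust CN=75 to AMC III: 23·75/(10 + 0.13·75) → 1725 ÷ (79/4) = 6900/79 ≈ 87.342

CN_adj = 6900/79 ≈ 87.342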